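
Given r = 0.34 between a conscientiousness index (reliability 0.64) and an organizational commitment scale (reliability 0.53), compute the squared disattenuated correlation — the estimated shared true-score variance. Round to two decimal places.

0.34

Disattenuated r = 0.34 / √(0.64 × 0.53) = 0.34 / 0.5824 = 0.5838.
Shared true-score variance = 0.5838² = 0.3408 ≈ 0.34.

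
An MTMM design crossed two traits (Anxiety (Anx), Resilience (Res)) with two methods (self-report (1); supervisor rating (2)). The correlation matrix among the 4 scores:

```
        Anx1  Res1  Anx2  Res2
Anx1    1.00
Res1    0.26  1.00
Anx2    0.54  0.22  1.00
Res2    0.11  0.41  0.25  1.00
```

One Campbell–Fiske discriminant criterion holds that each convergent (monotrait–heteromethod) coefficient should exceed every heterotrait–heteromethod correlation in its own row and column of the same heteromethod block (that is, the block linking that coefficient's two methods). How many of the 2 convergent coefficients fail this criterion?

Checking each validity diagonal entry against its comparison values:
Anx (methods 1·2): 0.54 vs {0.11, 0.22} → pass.
Res (methods 1·2): 0.41 vs {0.22, 0.11} → pass.
0 of 2 fail.

0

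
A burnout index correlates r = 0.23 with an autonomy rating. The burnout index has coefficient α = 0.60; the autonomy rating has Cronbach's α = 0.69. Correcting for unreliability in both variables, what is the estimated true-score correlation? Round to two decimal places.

0.36

r_true = r_obs / √(r_xx · r_yy) = 0.23 / √(0.60 × 0.69) = 0.23 / √0.4140 = 0.23 / 0.6434 ≈ 0.36.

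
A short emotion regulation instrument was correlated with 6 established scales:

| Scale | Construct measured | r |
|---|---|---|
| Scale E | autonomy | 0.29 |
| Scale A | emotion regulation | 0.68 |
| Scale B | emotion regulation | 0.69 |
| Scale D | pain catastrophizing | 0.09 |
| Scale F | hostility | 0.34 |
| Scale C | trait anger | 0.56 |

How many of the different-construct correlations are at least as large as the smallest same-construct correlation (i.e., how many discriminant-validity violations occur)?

Convergent (same construct = emotion regulation): Scale A, Scale B.
Smallest convergent = 0.68. Discriminant values: 0.29, 0.09, 0.34, 0.56; count ≥ 0.68 → 0.

0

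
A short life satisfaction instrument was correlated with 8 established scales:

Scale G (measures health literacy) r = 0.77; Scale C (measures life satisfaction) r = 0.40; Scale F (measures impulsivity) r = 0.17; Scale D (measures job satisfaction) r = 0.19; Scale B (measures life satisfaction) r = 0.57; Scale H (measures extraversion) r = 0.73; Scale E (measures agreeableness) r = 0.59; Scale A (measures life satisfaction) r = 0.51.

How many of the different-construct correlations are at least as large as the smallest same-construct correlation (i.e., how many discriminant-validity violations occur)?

Convergent (same construct = life satisfaction): Scale C, Scale B, Scale A.
Smallest convergent = 0.40. Discriminant values: 0.77, 0.17, 0.19, 0.73, 0.59; count ≥ 0.40 → 3.

3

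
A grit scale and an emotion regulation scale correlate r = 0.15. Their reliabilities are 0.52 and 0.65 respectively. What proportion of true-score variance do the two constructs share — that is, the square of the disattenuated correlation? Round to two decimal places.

0.07

Disattenuated r = 0.15 / √(0.52 × 0.65) = 0.15 / 0.5814 = 0.2580.
Shared true-score variance = 0.2580² = 0.0666 ≈ 0.07.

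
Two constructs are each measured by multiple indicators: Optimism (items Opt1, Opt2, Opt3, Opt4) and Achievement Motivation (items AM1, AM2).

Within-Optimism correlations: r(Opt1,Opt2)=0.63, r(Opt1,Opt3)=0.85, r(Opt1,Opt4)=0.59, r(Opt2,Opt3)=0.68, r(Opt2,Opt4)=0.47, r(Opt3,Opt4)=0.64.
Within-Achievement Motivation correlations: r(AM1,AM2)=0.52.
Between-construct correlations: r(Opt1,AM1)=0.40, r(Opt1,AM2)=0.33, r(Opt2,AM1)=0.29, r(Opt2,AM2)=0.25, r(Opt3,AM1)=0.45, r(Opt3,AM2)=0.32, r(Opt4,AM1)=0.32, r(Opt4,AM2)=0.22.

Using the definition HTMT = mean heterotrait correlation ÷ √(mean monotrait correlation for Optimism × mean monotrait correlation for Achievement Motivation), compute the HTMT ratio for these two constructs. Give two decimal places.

0.56

Mean heterotrait r = 2.58/8 = 0.3225.
Mean within-Opt = 3.86/6 = 0.6433; mean within-AM = 0.52/1 = 0.5200.
Geometric mean = √(0.6433 × 0.5200) = 0.5784.
HTMT = 0.3225 / 0.5784 = 0.56.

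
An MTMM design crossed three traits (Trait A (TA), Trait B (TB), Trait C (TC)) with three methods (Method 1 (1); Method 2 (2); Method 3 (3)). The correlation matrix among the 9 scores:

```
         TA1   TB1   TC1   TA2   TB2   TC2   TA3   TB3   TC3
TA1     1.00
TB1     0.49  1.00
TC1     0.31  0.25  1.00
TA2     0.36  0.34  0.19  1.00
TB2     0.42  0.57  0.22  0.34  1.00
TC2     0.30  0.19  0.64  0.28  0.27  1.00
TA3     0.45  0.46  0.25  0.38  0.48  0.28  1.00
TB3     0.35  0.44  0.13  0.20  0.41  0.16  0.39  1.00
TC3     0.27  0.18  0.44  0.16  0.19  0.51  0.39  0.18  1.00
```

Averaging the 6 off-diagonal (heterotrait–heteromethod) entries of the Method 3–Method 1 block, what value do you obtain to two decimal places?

0.27

HTHM values (method 3 × method 1): 0.46, 0.25, 0.35, 0.13, 0.27, 0.18; mean = 1.64/6 = 0.27.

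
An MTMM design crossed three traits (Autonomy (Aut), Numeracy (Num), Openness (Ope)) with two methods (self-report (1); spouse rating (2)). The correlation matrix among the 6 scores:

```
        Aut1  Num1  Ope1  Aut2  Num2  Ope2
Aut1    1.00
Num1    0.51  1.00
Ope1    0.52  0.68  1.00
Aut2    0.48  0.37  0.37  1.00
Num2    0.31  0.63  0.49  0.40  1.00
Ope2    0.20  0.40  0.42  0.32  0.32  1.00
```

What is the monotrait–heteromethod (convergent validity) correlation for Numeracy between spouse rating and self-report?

0.63

Same trait (Num), different methods: r(Num2, Num1) = 0.63.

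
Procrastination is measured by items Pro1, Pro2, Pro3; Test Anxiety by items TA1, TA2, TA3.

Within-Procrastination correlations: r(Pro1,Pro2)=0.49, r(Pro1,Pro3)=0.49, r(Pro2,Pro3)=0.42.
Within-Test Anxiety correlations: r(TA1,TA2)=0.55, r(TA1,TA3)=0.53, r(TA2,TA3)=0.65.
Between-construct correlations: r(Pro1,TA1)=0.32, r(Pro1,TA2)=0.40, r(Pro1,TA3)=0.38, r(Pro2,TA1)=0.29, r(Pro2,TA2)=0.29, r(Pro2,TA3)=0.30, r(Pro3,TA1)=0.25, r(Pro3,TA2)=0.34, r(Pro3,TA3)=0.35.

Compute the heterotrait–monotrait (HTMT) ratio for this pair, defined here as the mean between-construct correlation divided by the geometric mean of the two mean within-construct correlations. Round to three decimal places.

Mean heterotrait r = 2.92/9 = 0.3244.
Mean within-Pro = 1.40/3 = 0.4667; mean within-TA = 1.73/3 = 0.5767.
Geometric mean = √(0.4667 × 0.5767) = 0.5188.
HTMT = 0.3244 / 0.5188 = 0.625.

0.625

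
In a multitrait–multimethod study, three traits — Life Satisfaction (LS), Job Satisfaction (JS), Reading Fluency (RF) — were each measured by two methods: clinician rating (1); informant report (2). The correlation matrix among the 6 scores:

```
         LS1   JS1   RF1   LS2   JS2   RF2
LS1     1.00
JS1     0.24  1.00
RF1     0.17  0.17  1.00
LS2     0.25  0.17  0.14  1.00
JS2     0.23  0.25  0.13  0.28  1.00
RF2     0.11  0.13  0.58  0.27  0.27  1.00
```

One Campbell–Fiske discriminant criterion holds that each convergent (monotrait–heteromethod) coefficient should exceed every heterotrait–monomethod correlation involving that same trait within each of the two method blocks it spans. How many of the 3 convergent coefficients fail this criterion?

Each convergent coefficient versus the relevant comparison correlations:
LS (methods 1·2): 0.25 vs {0.24, 0.28, 0.17, 0.27} → fail.
JS (methods 1·2): 0.25 vs {0.24, 0.28, 0.17, 0.27} → fail.
RF (methods 1·2): 0.58 vs {0.17, 0.27, 0.17, 0.27} → pass.
2 of 3 fail.

2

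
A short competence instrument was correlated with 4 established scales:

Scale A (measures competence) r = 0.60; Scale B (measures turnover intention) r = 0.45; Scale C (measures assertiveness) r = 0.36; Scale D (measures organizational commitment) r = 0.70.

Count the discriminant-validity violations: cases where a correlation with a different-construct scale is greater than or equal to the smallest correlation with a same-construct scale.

1

Convergent (same construct = competence): Scale A.
Smallest convergent = 0.60. Discriminant values: 0.45, 0.36, 0.70; count ≥ 0.60 → 1.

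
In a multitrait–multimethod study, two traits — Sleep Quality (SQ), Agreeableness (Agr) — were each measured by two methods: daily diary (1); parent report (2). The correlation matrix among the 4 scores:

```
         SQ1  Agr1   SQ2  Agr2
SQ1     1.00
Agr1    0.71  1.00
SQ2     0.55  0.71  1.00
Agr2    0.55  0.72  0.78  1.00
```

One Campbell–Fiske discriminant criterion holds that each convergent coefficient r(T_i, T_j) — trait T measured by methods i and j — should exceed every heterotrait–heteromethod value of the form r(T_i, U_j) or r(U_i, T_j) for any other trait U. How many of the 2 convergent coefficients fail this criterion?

Convergent coefficients and their comparison sets:
SQ (methods 1·2): 0.55 vs {0.55, 0.71} → fail.
Agr (methods 1·2): 0.72 vs {0.71, 0.55} → pass.
1 of 2 fail.

1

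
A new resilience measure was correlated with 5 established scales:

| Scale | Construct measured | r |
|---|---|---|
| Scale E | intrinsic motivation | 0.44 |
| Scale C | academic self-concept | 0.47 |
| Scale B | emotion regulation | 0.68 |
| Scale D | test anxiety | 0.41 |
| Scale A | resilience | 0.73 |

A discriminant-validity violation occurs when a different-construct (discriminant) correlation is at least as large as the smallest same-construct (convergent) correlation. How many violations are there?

0

Convergent (same construct = resilience): Scale A.
Smallest convergent = 0.73. Discriminant values: 0.44, 0.47, 0.68, 0.41; count ≥ 0.73 → 0.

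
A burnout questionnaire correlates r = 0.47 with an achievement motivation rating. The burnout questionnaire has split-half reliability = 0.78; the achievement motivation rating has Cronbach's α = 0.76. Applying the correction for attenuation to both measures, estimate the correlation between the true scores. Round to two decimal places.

r_true = r_obs / √(r_xx · r_yy) = 0.47 / √(0.78 × 0.76) = 0.47 / √0.5928 = 0.47 / 0.7699 ≈ 0.61.

0.61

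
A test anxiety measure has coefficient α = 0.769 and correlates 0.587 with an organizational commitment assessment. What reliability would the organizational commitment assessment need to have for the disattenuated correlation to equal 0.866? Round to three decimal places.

r_true = r_obs / √(r_xx · r_yy) ⇒ 0.866 = 0.587 / √(0.769 · r_yy).
√(0.769 · r_yy) = 0.587 / 0.866 = 0.6778; 0.769 · r_yy = 0.4594; r_yy = 0.4594 / 0.769 ≈ 0.597.

0.597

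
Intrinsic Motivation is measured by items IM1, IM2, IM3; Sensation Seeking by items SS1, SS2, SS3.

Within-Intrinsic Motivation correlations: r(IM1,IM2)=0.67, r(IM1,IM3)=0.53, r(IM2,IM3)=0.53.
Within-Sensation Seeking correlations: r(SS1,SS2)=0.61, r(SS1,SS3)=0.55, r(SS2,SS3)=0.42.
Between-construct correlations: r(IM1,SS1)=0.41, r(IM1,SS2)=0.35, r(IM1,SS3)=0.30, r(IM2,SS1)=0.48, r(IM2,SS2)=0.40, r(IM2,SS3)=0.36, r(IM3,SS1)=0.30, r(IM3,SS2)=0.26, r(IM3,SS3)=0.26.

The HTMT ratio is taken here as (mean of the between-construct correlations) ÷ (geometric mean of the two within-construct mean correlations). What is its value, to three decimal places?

Mean heterotrait r = 3.12/9 = 0.3467.
Mean within-IM = 1.73/3 = 0.5767; mean within-SS = 1.58/3 = 0.5267.
Geometric mean = √(0.5767 × 0.5267) = 0.5511.
HTMT = 0.3467 / 0.5511 = 0.629.

0.629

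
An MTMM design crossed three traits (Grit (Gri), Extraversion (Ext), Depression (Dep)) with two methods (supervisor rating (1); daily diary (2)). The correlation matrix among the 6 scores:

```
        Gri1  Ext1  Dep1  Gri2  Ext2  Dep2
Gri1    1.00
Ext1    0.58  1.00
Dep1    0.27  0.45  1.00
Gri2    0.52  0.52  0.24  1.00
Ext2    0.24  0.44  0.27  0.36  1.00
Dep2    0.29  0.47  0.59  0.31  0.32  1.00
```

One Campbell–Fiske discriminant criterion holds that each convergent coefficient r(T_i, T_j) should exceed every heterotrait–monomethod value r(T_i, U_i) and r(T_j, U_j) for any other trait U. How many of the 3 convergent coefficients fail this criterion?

Checking each validity diagonal entry against its comparison values:
Gri (methods 1·2): 0.52 vs {0.58, 0.36, 0.27, 0.31} → fail.
Ext (methods 1·2): 0.44 vs {0.58, 0.36, 0.45, 0.32} → fail.
Dep (methods 1·2): 0.59 vs {0.27, 0.31, 0.45, 0.32} → pass.
2 of 3 fail.

2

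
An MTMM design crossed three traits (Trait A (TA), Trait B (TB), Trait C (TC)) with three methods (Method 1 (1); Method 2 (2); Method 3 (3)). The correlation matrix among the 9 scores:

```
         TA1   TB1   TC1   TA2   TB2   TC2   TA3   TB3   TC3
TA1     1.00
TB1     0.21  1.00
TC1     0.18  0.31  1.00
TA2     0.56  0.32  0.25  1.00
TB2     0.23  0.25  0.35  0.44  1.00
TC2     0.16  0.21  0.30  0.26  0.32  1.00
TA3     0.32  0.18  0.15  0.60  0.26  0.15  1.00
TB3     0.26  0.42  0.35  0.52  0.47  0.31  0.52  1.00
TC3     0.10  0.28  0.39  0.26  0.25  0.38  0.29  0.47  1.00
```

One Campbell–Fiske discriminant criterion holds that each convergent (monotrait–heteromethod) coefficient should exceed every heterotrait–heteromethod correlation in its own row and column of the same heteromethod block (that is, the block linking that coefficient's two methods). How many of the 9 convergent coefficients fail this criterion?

3

Each convergent coefficient versus the relevant comparison correlations:
TA (methods 1·2): 0.56 vs {0.23, 0.32, 0.16, 0.25} → pass.
TA (methods 1·3): 0.32 vs {0.26, 0.18, 0.10, 0.15} → pass.
TA (methods 2·3): 0.60 vs {0.52, 0.26, 0.26, 0.15} → pass.
TB (methods 1·2): 0.25 vs {0.32, 0.23, 0.21, 0.35} → fail.
TB (methods 1·3): 0.42 vs {0.18, 0.26, 0.28, 0.35} → pass.
TB (methods 2·3): 0.47 vs {0.26, 0.52, 0.25, 0.31} → fail.
TC (methods 1·2): 0.30 vs {0.25, 0.16, 0.35, 0.21} → fail.
TC (methods 1·3): 0.39 vs {0.15, 0.10, 0.35, 0.28} → pass.
TC (methods 2·3): 0.38 vs {0.15, 0.26, 0.31, 0.25} → pass.
3 of 9 fail.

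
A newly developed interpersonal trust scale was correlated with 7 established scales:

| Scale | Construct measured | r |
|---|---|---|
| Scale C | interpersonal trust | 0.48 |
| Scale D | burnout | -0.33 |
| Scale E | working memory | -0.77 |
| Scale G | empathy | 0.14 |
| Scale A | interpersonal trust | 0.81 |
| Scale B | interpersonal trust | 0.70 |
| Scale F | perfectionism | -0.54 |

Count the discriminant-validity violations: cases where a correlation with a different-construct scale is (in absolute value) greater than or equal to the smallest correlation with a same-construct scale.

Convergent (same construct = interpersonal trust): Scale C, Scale A, Scale B.
Smallest convergent = 0.48. Discriminant |r|: 0.33, 0.77, 0.14, 0.54; count ≥ 0.48 → 2.

2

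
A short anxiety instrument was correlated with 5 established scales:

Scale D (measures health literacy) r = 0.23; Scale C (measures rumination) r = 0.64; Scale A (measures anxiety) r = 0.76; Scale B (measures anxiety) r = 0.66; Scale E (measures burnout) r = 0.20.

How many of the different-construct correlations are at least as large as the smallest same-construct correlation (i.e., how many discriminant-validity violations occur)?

Convergent (same construct = anxiety): Scale A, Scale B.
Smallest convergent = 0.66. Discriminant values: 0.23, 0.64, 0.20; count ≥ 0.66 → 0.

0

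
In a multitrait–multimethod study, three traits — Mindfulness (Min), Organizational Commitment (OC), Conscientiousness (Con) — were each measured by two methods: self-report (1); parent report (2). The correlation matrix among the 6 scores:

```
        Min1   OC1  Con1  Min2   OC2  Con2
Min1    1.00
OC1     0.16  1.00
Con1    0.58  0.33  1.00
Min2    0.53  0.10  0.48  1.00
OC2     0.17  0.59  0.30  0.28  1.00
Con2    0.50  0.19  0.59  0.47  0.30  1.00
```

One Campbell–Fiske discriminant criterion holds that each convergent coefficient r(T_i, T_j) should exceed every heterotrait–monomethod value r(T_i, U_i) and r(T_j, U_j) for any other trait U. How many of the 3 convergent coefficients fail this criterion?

1

Each convergent coefficient versus the relevant comparison correlations:
Min (methods 1·2): 0.53 vs {0.16, 0.28, 0.58, 0.47} → fail.
OC (methods 1·2): 0.59 vs {0.16, 0.28, 0.33, 0.30} → pass.
Con (methods 1·2): 0.59 vs {0.58, 0.47, 0.33, 0.30} → pass.
1 of 3 fail.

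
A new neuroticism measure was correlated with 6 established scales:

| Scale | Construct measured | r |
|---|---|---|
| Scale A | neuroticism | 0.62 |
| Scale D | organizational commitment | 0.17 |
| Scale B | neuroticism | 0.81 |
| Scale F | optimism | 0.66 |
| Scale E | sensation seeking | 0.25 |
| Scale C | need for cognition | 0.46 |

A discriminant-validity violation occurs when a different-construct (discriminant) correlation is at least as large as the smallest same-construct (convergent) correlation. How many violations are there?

1

Convergent (same construct = neuroticism): Scale A, Scale B.
Smallest convergent = 0.62. Discriminant values: 0.17, 0.66, 0.25, 0.46; count ≥ 0.62 → 1.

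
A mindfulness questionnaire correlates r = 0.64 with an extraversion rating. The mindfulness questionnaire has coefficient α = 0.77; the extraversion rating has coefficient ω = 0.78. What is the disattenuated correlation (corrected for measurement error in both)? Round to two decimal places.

r_true = r_obs / √(r_xx · r_yy) = 0.64 / √(0.77 × 0.78) = 0.64 / √0.6006 = 0.64 / 0.7750 ≈ 0.83.

0.83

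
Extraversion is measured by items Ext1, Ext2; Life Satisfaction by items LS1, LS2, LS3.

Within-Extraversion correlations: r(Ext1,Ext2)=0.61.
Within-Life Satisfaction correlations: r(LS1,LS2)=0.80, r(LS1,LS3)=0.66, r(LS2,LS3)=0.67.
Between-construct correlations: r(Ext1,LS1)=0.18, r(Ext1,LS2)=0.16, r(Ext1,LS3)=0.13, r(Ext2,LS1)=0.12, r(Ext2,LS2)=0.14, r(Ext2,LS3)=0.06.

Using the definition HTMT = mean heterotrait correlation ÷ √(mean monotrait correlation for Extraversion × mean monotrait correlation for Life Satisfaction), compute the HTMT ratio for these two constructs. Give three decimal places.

0.200

Between-construct mean = 0.79/6 = 0.1317.
Mean within-Ext = 0.61/1 = 0.6100; mean within-LS = 2.13/3 = 0.7100.
Geometric mean = √(0.6100 × 0.7100) = 0.6581.
HTMT = 0.1317 / 0.6581 = 0.200.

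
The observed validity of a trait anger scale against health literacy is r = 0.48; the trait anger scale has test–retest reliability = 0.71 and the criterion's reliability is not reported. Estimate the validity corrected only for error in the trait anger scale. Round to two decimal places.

Single correction: r_c = r_obs / √r_xx = 0.48 / √0.71 = 0.48 / 0.8426 ≈ 0.57.

0.57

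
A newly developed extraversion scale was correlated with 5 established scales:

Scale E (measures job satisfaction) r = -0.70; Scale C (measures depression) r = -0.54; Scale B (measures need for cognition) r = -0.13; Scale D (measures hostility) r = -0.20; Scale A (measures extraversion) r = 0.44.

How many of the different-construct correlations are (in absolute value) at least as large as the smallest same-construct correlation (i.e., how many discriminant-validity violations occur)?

Convergent (same construct = extraversion): Scale A.
Smallest convergent = 0.44. Discriminant |r|: 0.70, 0.54, 0.13, 0.20; count ≥ 0.44 → 2.

2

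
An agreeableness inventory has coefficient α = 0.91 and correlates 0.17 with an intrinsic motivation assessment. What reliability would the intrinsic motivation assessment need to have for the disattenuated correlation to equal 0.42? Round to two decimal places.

r_true = r_obs / √(r_xx · r_yy) ⇒ 0.42 = 0.17 / √(0.91 · r_yy).
√(0.91 · r_yy) = 0.17 / 0.42 = 0.4048; 0.91 · r_yy = 0.1639; r_yy = 0.1639 / 0.91 ≈ 0.18.

0.18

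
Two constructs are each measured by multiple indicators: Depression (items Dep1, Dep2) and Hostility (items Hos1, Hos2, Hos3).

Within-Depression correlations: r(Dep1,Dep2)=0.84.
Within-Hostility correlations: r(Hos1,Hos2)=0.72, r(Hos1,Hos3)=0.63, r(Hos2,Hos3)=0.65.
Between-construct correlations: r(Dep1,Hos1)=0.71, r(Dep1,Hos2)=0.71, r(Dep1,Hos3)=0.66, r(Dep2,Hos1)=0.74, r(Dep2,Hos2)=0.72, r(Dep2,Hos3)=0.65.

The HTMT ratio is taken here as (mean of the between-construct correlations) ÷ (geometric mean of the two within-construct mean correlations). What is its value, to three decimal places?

Mean heterotrait r = 4.19/6 = 0.6983.
Mean within-Dep = 0.84/1 = 0.8400; mean within-Hos = 2.00/3 = 0.6667.
Geometric mean = √(0.8400 × 0.6667) = 0.7484.
HTMT = 0.6983 / 0.7484 = 0.933.

0.933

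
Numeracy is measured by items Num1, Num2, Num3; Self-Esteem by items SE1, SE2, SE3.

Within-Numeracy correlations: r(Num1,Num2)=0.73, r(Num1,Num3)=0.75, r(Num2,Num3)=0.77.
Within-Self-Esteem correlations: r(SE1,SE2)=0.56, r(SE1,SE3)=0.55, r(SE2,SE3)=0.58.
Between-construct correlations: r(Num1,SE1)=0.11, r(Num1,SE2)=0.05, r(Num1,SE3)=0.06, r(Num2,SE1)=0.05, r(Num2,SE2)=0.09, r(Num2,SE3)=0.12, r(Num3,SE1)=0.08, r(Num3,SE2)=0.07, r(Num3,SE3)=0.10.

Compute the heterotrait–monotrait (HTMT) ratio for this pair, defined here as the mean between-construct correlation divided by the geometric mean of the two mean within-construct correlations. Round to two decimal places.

Mean between = 0.73/9 = 0.0811.
Mean within-Num = 2.25/3 = 0.7500; mean within-SE = 1.69/3 = 0.5633.
Geometric mean = √(0.7500 × 0.5633) = 0.6500.
HTMT = 0.0811 / 0.6500 = 0.12.

0.12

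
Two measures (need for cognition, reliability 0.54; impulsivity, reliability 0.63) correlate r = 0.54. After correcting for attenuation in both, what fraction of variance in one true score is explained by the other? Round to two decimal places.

0.86

Disattenuated r = 0.54 / √(0.54 × 0.63) = 0.54 / 0.5833 = 0.9258.
Shared true-score variance = 0.9258² = 0.8571 ≈ 0.86.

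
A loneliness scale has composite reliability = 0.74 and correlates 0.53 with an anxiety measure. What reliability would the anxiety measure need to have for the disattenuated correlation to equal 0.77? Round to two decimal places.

0.64

r_true = r_obs / √(r_xx · r_yy) ⇒ 0.77 = 0.53 / √(0.74 · r_yy).
√(0.74 · r_yy) = 0.53 / 0.77 = 0.6883; 0.74 · r_yy = 0.4738; r_yy = 0.4738 / 0.74 ≈ 0.64.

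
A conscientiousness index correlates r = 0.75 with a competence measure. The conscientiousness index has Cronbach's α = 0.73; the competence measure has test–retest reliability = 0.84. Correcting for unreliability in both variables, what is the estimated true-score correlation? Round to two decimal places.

0.96

r_true = r_obs / √(r_xx · r_yy) = 0.75 / √(0.73 × 0.84) = 0.75 / √0.6132 = 0.75 / 0.7831 ≈ 0.96.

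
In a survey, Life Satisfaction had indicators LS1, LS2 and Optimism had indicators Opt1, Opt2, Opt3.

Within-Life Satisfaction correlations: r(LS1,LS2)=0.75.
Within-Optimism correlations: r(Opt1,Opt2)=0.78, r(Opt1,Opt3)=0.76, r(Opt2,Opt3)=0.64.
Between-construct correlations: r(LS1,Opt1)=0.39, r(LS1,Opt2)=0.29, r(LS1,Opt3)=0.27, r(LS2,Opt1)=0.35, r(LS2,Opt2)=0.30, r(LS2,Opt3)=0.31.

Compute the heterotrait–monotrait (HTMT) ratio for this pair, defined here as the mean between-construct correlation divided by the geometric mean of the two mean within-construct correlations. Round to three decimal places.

Mean heterotrait r = 1.91/6 = 0.3183.
Mean within-LS = 0.75/1 = 0.7500; mean within-Opt = 2.18/3 = 0.7267.
Geometric mean = √(0.7500 × 0.7267) = 0.7383.
HTMT = 0.3183 / 0.7383 = 0.431.

0.431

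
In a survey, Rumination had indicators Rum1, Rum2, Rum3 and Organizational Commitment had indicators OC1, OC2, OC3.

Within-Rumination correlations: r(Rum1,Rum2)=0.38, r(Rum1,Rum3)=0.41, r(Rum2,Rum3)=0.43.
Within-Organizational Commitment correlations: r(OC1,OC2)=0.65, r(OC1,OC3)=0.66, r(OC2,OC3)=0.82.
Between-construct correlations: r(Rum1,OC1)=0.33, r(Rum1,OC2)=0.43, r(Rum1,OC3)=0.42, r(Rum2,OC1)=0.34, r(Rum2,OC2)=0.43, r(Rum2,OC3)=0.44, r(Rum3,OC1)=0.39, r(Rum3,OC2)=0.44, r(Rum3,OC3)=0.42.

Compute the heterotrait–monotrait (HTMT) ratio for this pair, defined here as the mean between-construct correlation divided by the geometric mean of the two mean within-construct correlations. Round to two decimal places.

Mean heterotrait r = 3.64/9 = 0.4044.
Mean within-Rum = 1.22/3 = 0.4067; mean within-OC = 2.13/3 = 0.7100.
Geometric mean = √(0.4067 × 0.7100) = 0.5374.
HTMT = 0.4044 / 0.5374 = 0.75.

0.75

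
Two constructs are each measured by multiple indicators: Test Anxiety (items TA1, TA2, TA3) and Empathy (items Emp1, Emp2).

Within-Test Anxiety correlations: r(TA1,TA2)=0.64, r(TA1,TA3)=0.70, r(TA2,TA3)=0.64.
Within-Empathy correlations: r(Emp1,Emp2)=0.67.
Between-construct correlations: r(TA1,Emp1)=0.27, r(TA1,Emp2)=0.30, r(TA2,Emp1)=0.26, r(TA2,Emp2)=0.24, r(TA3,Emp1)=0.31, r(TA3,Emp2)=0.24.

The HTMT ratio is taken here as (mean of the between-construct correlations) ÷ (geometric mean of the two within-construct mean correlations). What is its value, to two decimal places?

Mean heterotrait r = 1.62/6 = 0.2700.
Mean within-TA = 1.98/3 = 0.6600; mean within-Emp = 0.67/1 = 0.6700.
Geometric mean = √(0.6600 × 0.6700) = 0.6650.
HTMT = 0.2700 / 0.6650 = 0.41.

0.41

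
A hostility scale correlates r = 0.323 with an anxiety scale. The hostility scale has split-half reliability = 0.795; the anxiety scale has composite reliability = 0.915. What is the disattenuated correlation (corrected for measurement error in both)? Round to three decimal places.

0.379

r_true = r_obs / √(r_xx · r_yy) = 0.323 / √(0.795 × 0.915) = 0.323 / √0.727425 = 0.323 / 0.8529 ≈ 0.379.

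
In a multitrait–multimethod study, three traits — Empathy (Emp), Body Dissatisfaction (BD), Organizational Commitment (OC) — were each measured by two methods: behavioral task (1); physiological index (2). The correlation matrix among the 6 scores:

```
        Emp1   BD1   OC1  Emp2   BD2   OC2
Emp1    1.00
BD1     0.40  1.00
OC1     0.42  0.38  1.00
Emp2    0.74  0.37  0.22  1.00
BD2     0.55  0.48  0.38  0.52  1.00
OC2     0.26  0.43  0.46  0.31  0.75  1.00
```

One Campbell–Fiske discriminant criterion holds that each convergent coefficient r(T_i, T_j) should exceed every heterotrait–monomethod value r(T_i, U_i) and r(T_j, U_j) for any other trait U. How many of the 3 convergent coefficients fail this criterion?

Convergent coefficients and their comparison sets:
Emp (methods 1·2): 0.74 vs {0.40, 0.52, 0.42, 0.31} → pass.
BD (methods 1·2): 0.48 vs {0.40, 0.52, 0.38, 0.75} → fail.
OC (methods 1·2): 0.46 vs {0.42, 0.31, 0.38, 0.75} → fail.
2 of 3 fail.

2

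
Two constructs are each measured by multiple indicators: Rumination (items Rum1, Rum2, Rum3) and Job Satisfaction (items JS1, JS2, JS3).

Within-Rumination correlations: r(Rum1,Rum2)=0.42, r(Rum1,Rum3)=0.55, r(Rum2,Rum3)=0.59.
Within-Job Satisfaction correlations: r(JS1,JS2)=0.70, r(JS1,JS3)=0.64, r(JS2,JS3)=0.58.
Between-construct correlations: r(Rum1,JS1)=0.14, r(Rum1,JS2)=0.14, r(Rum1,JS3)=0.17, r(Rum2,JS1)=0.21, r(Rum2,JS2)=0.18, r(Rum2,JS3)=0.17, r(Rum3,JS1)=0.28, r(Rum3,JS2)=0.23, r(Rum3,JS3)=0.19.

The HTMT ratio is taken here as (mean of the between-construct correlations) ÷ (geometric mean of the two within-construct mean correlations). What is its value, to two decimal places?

0.33

Between-construct mean = 1.71/9 = 0.1900.
Mean within-Rum = 1.56/3 = 0.5200; mean within-JS = 1.92/3 = 0.6400.
Geometric mean = √(0.5200 × 0.6400) = 0.5769.
HTMT = 0.1900 / 0.5769 = 0.33.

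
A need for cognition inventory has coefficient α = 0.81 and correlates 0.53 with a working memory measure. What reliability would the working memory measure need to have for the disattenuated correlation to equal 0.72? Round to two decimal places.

r_true = r_obs / √(r_xx · r_yy) ⇒ 0.72 = 0.53 / √(0.81 · r_yy).
√(0.81 · r_yy) = 0.53 / 0.72 = 0.7361; 0.81 · r_yy = 0.5418; r_yy = 0.5418 / 0.81 ≈ 0.67.

0.67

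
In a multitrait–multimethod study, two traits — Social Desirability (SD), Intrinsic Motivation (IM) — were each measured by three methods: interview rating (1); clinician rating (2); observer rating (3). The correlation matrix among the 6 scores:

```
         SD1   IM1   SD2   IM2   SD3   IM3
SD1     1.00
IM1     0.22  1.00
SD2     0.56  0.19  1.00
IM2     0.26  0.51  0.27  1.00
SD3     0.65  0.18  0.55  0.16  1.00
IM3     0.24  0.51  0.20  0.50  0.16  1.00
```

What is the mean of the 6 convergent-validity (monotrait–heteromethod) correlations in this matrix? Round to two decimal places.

Convergent values: 0.56, 0.65, 0.55, 0.51, 0.51, 0.50; mean = 3.28/6 = 0.55.

0.55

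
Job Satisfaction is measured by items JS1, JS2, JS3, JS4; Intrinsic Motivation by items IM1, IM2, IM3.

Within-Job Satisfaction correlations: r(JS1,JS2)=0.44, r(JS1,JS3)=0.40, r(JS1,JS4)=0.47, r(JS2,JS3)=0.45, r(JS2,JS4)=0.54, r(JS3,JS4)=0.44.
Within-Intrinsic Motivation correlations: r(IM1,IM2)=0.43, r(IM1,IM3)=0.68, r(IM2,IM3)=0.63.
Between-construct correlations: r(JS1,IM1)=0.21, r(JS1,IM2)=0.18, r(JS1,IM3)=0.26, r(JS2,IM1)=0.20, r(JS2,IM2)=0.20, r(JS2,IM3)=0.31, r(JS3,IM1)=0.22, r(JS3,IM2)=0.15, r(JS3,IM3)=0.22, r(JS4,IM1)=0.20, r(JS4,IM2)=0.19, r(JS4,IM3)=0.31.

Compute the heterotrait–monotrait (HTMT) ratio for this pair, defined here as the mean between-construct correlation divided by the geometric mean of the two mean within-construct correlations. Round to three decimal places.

0.429

Mean heterotrait r = 2.65/12 = 0.2208.
Mean within-JS = 2.74/6 = 0.4567; mean within-IM = 1.74/3 = 0.5800.
Geometric mean = √(0.4567 × 0.5800) = 0.5147.
HTMT = 0.2208 / 0.5147 = 0.429.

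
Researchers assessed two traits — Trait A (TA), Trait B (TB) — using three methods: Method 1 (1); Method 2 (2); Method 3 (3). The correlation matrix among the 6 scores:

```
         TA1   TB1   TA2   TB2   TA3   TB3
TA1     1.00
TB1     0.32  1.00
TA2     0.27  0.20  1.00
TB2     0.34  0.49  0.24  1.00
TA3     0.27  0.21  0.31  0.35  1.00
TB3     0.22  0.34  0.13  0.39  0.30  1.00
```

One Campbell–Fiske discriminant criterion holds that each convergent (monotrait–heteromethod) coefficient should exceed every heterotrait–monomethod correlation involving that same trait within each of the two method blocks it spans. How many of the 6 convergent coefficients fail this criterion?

Each convergent coefficient versus the relevant comparison correlations:
TA (methods 1·2): 0.27 vs {0.32, 0.24} → fail.
TA (methods 1·3): 0.27 vs {0.32, 0.30} → fail.
TA (methods 2·3): 0.31 vs {0.24, 0.30} → pass.
TB (methods 1·2): 0.49 vs {0.32, 0.24} → pass.
TB (methods 1·3): 0.34 vs {0.32, 0.30} → pass.
TB (methods 2·3): 0.39 vs {0.24, 0.30} → pass.
2 of 6 fail.

2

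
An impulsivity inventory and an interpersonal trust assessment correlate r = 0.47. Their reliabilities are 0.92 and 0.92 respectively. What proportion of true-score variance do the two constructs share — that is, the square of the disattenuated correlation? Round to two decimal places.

Disattenuated r = 0.47 / √(0.92 × 0.92) = 0.47 / 0.9200 = 0.5109.
Shared true-score variance = 0.5109² = 0.2610 ≈ 0.26.

0.26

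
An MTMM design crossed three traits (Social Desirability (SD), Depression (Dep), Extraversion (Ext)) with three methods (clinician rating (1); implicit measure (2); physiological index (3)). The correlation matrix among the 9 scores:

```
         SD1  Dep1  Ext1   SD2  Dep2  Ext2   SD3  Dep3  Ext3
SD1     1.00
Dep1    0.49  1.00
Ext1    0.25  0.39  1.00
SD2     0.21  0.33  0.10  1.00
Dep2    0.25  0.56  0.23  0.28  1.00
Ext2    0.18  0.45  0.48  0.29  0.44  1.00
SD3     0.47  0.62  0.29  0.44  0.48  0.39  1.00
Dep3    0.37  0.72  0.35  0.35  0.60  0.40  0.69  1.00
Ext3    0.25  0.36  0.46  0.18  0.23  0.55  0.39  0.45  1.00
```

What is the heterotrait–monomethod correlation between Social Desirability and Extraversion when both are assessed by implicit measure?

Different traits, same method: r(SD2, Ext2) = 0.29.

0.29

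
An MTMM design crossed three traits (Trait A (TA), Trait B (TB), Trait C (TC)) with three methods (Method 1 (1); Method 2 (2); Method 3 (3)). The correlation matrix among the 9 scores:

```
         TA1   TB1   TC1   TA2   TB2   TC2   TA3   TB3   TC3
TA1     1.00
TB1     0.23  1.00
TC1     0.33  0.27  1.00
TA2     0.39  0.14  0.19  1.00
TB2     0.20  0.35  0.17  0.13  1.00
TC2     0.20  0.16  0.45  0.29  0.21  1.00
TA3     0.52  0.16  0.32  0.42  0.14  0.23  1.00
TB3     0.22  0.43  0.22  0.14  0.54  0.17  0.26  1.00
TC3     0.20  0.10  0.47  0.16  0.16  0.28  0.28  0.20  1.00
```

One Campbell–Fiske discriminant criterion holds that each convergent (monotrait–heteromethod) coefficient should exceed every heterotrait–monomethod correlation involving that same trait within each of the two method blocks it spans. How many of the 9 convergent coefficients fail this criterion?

1

Convergent coefficients and their comparison sets:
TA (methods 1·2): 0.39 vs {0.23, 0.13, 0.33, 0.29} → pass.
TA (methods 1·3): 0.52 vs {0.23, 0.26, 0.33, 0.28} → pass.
TA (methods 2·3): 0.42 vs {0.13, 0.26, 0.29, 0.28} → pass.
TB (methods 1·2): 0.35 vs {0.23, 0.13, 0.27, 0.21} → pass.
TB (methods 1·3): 0.43 vs {0.23, 0.26, 0.27, 0.20} → pass.
TB (methods 2·3): 0.54 vs {0.13, 0.26, 0.21, 0.20} → pass.
TC (methods 1·2): 0.45 vs {0.33, 0.29, 0.27, 0.21} → pass.
TC (methods 1·3): 0.47 vs {0.33, 0.28, 0.27, 0.20} → pass.
TC (methods 2·3): 0.28 vs {0.29, 0.28, 0.21, 0.20} → fail.
1 of 9 fail.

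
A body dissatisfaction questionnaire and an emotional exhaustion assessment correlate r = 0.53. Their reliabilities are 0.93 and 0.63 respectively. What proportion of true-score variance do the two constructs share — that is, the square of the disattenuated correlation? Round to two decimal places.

0.48

Disattenuated r = 0.53 / √(0.93 × 0.63) = 0.53 / 0.7654 = 0.6924.
Shared true-score variance = 0.6924² = 0.4794 ≈ 0.48.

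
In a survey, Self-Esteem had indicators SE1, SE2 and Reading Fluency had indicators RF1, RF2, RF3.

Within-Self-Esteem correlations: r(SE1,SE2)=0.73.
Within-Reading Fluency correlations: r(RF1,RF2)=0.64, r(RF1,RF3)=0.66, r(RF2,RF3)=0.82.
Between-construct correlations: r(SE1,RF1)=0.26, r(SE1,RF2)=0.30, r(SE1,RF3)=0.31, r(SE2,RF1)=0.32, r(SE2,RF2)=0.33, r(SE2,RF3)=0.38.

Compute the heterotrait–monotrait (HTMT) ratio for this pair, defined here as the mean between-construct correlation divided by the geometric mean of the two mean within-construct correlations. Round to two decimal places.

0.44

Mean heterotrait r = 1.90/6 = 0.3167.
Mean within-SE = 0.73/1 = 0.7300; mean within-RF = 2.12/3 = 0.7067.
Geometric mean = √(0.7300 × 0.7067) = 0.7183.
HTMT = 0.3167 / 0.7183 = 0.44.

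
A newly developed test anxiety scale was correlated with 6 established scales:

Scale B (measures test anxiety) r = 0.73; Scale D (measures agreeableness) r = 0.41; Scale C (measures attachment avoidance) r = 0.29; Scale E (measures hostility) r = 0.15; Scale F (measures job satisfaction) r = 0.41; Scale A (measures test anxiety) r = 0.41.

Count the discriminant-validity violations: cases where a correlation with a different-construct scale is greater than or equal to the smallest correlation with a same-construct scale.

2

Convergent (same construct = test anxiety): Scale B, Scale A.
Smallest convergent = 0.41. Discriminant values: 0.41, 0.29, 0.15, 0.41; count ≥ 0.41 → 2.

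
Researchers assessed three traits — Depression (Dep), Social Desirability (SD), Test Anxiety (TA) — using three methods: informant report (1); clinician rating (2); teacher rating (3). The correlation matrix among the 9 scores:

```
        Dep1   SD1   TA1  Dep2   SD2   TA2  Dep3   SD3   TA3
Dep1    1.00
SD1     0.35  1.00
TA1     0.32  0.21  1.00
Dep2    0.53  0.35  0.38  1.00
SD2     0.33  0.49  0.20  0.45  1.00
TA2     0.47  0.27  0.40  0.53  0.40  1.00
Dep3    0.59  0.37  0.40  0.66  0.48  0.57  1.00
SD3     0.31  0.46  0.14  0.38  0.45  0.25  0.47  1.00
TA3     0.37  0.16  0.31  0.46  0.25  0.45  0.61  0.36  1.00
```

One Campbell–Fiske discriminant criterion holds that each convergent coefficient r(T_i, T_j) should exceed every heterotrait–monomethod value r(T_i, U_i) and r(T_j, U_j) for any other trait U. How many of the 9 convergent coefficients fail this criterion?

Each convergent coefficient versus the relevant comparison correlations:
Dep (methods 1·2): 0.53 vs {0.35, 0.45, 0.32, 0.53} → fail.
Dep (methods 1·3): 0.59 vs {0.35, 0.47, 0.32, 0.61} → fail.
Dep (methods 2·3): 0.66 vs {0.45, 0.47, 0.53, 0.61} → pass.
SD (methods 1·2): 0.49 vs {0.35, 0.45, 0.21, 0.40} → pass.
SD (methods 1·3): 0.46 vs {0.35, 0.47, 0.21, 0.36} → fail.
SD (methods 2·3): 0.45 vs {0.45, 0.47, 0.40, 0.36} → fail.
TA (methods 1·2): 0.40 vs {0.32, 0.53, 0.21, 0.40} → fail.
TA (methods 1·3): 0.31 vs {0.32, 0.61, 0.21, 0.36} → fail.
TA (methods 2·3): 0.45 vs {0.53, 0.61, 0.40, 0.36} → fail.
7 of 9 fail.

7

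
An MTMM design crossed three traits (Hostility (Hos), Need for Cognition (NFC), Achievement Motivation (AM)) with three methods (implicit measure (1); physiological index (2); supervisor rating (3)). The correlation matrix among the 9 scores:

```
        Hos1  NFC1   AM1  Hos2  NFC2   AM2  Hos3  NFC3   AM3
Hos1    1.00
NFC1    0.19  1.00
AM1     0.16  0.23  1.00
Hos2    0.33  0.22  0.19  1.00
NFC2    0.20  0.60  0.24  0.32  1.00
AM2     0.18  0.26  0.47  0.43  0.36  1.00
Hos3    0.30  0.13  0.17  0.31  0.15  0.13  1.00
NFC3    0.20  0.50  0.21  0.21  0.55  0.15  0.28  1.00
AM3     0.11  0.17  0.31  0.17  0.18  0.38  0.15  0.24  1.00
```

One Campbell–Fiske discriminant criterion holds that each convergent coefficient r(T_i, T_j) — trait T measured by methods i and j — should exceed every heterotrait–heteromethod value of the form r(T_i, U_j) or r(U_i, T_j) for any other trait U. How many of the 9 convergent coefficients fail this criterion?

Convergent coefficients and their comparison sets:
Hos (methods 1·2): 0.33 vs {0.20, 0.22, 0.18, 0.19} → pass.
Hos (methods 1·3): 0.30 vs {0.20, 0.13, 0.11, 0.17} → pass.
Hos (methods 2·3): 0.31 vs {0.21, 0.15, 0.17, 0.13} → pass.
NFC (methods 1·2): 0.60 vs {0.22, 0.20, 0.26, 0.24} → pass.
NFC (methods 1·3): 0.50 vs {0.13, 0.20, 0.17, 0.21} → pass.
NFC (methods 2·3): 0.55 vs {0.15, 0.21, 0.18, 0.15} → pass.
AM (methods 1·2): 0.47 vs {0.19, 0.18, 0.24, 0.26} → pass.
AM (methods 1·3): 0.31 vs {0.17, 0.11, 0.21, 0.17} → pass.
AM (methods 2·3): 0.38 vs {0.13, 0.17, 0.15, 0.18} → pass.
0 of 9 fail.

0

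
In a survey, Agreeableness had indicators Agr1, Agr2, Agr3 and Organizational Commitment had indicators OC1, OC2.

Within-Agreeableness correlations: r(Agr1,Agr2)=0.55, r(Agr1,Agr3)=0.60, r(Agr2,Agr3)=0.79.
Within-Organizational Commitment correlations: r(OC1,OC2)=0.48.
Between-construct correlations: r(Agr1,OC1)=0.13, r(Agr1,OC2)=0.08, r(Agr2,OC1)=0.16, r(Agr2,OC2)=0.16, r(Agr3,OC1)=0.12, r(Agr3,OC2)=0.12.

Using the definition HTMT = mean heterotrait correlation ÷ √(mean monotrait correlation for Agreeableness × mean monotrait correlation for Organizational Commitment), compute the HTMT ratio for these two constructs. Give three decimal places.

0.230

Mean heterotrait r = 0.77/6 = 0.1283.
Mean within-Agr = 1.94/3 = 0.6467; mean within-OC = 0.48/1 = 0.4800.
Geometric mean = √(0.6467 × 0.4800) = 0.5571.
HTMT = 0.1283 / 0.5571 = 0.230.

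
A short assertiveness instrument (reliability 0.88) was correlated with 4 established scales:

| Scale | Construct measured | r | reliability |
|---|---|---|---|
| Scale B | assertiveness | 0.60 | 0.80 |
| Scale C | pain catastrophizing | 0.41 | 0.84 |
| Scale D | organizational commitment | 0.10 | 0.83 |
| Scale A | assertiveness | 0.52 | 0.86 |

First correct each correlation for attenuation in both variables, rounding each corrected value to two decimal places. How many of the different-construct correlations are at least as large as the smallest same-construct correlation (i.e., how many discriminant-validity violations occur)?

0

Disattenuated r (r / √(r_scale · r_new)):
  Scale B (conv): 0.60 / √(0.80·0.88) = 0.72
  Scale C (disc): 0.41 / √(0.84·0.88) = 0.48
  Scale D (disc): 0.10 / √(0.83·0.88) = 0.12
  Scale A (conv): 0.52 / √(0.86·0.88) = 0.60
Smallest convergent = 0.60. Discriminant values: 0.48, 0.12; count ≥ 0.60 → 0.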